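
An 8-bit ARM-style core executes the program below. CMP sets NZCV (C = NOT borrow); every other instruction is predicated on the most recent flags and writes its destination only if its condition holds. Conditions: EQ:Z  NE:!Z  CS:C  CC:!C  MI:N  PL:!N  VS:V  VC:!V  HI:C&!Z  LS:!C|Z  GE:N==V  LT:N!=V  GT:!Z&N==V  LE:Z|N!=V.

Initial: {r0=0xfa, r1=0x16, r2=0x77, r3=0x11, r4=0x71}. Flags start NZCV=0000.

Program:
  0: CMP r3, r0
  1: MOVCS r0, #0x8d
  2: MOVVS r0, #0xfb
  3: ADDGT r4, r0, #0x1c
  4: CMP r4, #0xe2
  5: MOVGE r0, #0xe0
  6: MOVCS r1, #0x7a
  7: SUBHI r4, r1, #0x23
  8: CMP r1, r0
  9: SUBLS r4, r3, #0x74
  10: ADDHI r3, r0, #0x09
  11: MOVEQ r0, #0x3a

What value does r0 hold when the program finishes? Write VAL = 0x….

0: ✓ CMP  NZCV=0000
1: · MOVCS
2: · MOVVS
3: ✓ ADDGT  r4←0x16
4: ✓ CMP  NZCV=0000
5: ✓ MOVGE  r0←0xe0
6: · MOVCS
7: · SUBHI
8: ✓ CMP  NZCV=0000
9: ✓ SUBLS  r4←0x9d
10: · ADDHI
11: · MOVEQ

VAL = 0xe0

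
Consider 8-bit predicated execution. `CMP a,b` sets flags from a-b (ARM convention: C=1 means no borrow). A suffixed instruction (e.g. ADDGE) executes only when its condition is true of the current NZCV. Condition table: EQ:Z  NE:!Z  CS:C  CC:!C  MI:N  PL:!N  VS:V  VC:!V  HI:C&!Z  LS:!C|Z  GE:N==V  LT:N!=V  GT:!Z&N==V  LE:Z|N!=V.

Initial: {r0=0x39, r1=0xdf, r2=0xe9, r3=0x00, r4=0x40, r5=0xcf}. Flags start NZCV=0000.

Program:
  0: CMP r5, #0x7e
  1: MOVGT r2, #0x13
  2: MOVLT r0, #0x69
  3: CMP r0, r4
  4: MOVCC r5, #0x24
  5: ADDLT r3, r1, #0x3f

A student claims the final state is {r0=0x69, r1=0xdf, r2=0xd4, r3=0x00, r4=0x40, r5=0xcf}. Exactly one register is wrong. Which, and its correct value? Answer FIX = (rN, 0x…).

FIX = (r2, 0xe9)

0: ✓ CMP  NZCV=0011
1: · MOVGT
2: ✓ MOVLT  r0←0x69
3: ✓ CMP  NZCV=0010
4: · MOVCC
5: · ADDLT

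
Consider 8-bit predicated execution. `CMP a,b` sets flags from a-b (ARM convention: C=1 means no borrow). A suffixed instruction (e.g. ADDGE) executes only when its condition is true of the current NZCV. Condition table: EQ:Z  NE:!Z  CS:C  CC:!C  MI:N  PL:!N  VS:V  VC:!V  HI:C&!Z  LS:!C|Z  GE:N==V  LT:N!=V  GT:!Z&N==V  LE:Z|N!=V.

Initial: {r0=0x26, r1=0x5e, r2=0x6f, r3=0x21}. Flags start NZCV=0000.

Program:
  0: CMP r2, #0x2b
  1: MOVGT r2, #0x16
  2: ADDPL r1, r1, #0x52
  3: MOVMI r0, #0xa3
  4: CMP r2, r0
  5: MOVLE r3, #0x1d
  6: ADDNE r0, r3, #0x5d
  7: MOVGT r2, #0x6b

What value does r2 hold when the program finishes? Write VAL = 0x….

VAL = 0x16

0: ✓ CMP  NZCV=0010
1: ✓ MOVGT  r2←0x16
2: ✓ ADDPL  r1←0xb0
3: · MOVMI
4: ✓ CMP  NZCV=1000
5: ✓ MOVLE  r3←0x1d
6: ✓ ADDNE  r0←0x7a
7: · MOVGT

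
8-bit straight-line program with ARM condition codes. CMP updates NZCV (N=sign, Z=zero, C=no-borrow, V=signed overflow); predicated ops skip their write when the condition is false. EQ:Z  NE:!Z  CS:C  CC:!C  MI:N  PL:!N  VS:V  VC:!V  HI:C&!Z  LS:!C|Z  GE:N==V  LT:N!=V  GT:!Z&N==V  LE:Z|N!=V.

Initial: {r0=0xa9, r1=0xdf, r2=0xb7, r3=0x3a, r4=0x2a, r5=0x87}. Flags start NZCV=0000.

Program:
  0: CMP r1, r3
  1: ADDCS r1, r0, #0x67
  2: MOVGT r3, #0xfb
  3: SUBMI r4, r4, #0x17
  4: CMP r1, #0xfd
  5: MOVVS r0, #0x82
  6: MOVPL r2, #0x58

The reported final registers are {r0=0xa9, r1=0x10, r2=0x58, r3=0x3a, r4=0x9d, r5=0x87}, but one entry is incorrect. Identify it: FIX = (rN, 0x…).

FIX = (r4, 0x13)

0: ✓ CMP  NZCV=1010
1: ✓ ADDCS  r1←0x10
2: · MOVGT
3: ✓ SUBMI  r4←0x13
4: ✓ CMP  NZCV=0000
5: · MOVVS
6: ✓ MOVPL  r2←0x58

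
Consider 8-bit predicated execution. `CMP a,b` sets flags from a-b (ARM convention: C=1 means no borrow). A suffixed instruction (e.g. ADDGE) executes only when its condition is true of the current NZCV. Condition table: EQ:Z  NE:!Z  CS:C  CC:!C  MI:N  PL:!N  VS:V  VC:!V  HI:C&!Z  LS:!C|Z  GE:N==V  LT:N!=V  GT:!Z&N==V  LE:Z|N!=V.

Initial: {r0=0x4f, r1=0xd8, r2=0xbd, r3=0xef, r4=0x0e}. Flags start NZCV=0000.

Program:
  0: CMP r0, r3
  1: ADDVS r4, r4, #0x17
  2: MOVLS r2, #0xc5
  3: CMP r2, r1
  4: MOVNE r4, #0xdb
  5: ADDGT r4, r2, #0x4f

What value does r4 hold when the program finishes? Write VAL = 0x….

VAL = 0xdb

[0] flags=0000 → (cmp)
[1] flags=0000 VS?F → skip
[2] flags=0000 LS?T → r2=0xc5
[3] flags=1000 → (cmp)
[4] flags=1000 NE?T → r4=0xdb
[5] flags=1000 GT?F → skip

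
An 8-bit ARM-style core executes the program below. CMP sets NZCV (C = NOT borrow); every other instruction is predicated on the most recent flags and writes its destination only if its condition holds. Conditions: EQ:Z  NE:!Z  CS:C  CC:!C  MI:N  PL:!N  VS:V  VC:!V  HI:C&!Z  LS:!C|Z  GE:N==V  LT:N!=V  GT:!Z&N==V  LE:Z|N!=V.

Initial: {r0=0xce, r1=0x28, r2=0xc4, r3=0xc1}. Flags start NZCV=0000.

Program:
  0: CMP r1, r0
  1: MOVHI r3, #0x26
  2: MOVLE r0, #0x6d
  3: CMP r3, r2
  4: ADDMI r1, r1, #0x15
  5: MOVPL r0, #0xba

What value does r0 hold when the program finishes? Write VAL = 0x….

VAL = 0xce

0: ✓ CMP  NZCV=0000
1: · MOVHI
2: · MOVLE
3: ✓ CMP  NZCV=1000
4: ✓ ADDMI  r1←0x3d
5: · MOVPL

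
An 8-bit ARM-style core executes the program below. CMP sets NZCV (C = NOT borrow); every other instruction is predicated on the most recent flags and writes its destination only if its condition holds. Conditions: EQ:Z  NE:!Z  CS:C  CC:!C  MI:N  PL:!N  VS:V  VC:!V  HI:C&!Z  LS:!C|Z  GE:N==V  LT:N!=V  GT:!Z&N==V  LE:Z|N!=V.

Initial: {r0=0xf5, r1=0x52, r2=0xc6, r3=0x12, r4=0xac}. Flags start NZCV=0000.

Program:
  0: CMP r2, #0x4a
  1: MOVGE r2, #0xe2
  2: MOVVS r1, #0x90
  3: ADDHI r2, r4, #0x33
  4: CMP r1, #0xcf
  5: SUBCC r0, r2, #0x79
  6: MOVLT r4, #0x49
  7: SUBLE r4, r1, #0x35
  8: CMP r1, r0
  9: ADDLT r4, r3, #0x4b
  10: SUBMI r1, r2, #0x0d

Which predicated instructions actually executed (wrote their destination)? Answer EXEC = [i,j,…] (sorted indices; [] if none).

[0] flags=0011 → (cmp)
[1] flags=0011 GE?F → skip
[2] flags=0011 VS?T → r1=0x90
[3] flags=0011 HI?T → r2=0xdf
[4] flags=1000 → (cmp)
[5] flags=1000 CC?T → r0=0x66
[6] flags=1000 LT?T → r4=0x49
[7] flags=1000 LE?T → r4=0x5b
[8] flags=0011 → (cmp)
[9] flags=0011 LT?T → r4=0x5d
[10] flags=0011 MI?F → skip

EXEC = [2,3,5,6,7,9]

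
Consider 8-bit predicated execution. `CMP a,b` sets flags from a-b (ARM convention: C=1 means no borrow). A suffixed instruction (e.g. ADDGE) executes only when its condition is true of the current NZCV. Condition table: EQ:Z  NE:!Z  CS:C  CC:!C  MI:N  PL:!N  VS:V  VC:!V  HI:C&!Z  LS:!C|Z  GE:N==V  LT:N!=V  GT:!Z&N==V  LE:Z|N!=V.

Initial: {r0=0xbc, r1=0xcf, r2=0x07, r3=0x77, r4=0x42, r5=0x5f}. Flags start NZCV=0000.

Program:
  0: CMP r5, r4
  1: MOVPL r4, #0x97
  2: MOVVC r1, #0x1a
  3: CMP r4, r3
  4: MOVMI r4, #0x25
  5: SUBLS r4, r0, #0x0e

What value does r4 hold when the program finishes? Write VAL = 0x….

VAL = 0x97

0: ✓ CMP  NZCV=0010
1: ✓ MOVPL  r4←0x97
2: ✓ MOVVC  r1←0x1a
3: ✓ CMP  NZCV=0011
4: · MOVMI
5: · SUBLS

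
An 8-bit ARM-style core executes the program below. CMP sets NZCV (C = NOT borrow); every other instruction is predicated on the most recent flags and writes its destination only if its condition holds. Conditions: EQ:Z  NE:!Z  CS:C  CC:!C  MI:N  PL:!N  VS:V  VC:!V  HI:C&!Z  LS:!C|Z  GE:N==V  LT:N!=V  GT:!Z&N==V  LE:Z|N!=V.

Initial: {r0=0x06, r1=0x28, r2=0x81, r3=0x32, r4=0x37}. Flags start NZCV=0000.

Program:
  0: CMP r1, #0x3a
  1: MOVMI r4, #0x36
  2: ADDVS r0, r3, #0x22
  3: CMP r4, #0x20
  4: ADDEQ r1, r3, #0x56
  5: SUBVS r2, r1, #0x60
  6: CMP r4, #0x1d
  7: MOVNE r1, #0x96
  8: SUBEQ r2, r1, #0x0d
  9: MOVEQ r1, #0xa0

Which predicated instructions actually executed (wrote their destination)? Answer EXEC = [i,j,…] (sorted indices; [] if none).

[0] flags=1000 → (cmp)
[1] flags=1000 MI?T → r4=0x36
[2] flags=1000 VS?F → skip
[3] flags=0010 → (cmp)
[4] flags=0010 EQ?F → skip
[5] flags=0010 VS?F → skip
[6] flags=0010 → (cmp)
[7] flags=0010 NE?T → r1=0x96
[8] flags=0010 EQ?F → skip
[9] flags=0010 EQ?F → skip

EXEC = [1,7]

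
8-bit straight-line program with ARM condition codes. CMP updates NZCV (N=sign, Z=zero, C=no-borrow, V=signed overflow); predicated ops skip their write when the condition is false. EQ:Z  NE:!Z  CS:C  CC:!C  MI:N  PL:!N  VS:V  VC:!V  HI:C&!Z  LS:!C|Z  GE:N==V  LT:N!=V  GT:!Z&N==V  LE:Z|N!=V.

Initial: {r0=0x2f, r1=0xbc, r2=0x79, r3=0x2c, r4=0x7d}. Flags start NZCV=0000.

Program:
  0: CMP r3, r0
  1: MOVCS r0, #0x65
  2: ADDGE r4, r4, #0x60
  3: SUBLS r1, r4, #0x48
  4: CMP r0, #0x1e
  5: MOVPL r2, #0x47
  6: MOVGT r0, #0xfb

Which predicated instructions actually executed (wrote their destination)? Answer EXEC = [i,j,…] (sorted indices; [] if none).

EXEC = [3,5,6]

0: ✓ CMP  NZCV=1000
1: · MOVCS
2: · ADDGE
3: ✓ SUBLS  r1←0x35
4: ✓ CMP  NZCV=0010
5: ✓ MOVPL  r2←0x47
6: ✓ MOVGT  r0←0xfb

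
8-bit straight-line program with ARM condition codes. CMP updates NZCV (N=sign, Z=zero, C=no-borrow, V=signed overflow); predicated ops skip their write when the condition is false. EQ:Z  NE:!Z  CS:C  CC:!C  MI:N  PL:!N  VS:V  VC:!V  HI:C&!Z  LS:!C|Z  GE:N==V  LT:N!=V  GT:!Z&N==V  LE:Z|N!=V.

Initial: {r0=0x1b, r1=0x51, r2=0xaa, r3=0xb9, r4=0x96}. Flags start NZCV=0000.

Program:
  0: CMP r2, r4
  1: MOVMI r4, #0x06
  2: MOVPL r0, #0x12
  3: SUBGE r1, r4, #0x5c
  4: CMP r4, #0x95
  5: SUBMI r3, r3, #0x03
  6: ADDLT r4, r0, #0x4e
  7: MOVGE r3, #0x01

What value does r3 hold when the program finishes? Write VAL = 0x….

VAL = 0x01

[0] flags=0010 → (cmp)
[1] flags=0010 MI?F → skip
[2] flags=0010 PL?T → r0=0x12
[3] flags=0010 GE?T → r1=0x3a
[4] flags=0010 → (cmp)
[5] flags=0010 MI?F → skip
[6] flags=0010 LT?F → skip
[7] flags=0010 GE?T → r3=0x01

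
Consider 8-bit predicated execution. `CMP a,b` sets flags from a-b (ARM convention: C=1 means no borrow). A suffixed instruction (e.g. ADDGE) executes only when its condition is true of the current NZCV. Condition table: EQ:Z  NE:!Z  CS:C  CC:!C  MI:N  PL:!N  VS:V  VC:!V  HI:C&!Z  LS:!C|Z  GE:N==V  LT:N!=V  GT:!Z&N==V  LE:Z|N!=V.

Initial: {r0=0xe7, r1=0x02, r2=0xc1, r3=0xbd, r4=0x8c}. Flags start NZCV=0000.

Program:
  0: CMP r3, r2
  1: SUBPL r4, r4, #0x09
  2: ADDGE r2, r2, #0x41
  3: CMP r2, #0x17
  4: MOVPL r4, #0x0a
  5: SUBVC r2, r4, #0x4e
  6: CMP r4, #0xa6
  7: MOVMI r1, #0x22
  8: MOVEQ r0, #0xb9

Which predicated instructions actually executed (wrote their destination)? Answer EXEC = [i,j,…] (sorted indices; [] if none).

EXEC = [5,7]

0: ✓ CMP  NZCV=1000
1: · SUBPL
2: · ADDGE
3: ✓ CMP  NZCV=1010
4: · MOVPL
5: ✓ SUBVC  r2←0x3e
6: ✓ CMP  NZCV=1000
7: ✓ MOVMI  r1←0x22
8: · MOVEQ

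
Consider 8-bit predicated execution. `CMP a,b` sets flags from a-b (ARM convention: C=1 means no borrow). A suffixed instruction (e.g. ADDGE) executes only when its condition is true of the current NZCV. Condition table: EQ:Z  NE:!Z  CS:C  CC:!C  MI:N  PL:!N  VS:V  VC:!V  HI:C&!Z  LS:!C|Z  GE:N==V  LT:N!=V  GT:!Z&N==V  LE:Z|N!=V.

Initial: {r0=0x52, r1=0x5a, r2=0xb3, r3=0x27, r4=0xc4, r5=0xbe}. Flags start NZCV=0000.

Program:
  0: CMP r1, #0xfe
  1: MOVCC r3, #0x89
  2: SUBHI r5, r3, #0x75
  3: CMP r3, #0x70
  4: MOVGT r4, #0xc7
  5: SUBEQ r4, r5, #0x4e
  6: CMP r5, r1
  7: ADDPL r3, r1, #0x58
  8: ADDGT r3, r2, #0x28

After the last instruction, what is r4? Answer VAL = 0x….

VAL = 0xc4

0: ✓ CMP  NZCV=0000
1: ✓ MOVCC  r3←0x89
2: · SUBHI
3: ✓ CMP  NZCV=0011
4: · MOVGT
5: · SUBEQ
6: ✓ CMP  NZCV=0011
7: ✓ ADDPL  r3←0xb2
8: · ADDGT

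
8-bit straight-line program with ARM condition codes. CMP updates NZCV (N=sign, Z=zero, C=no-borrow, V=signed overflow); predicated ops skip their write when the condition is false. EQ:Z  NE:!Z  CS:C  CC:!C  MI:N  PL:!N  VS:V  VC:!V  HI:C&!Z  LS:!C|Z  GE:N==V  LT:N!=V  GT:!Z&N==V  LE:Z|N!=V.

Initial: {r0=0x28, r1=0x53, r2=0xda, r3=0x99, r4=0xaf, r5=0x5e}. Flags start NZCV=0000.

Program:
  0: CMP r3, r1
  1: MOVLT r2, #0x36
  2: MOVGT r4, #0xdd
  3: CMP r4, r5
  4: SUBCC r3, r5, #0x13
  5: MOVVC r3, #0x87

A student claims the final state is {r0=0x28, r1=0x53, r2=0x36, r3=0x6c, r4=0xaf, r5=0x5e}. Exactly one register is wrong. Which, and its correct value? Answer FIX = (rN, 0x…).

0: ✓ CMP  NZCV=0011
1: ✓ MOVLT  r2←0x36
2: · MOVGT
3: ✓ CMP  NZCV=0011
4: · SUBCC
5: · MOVVC

FIX = (r3, 0x99)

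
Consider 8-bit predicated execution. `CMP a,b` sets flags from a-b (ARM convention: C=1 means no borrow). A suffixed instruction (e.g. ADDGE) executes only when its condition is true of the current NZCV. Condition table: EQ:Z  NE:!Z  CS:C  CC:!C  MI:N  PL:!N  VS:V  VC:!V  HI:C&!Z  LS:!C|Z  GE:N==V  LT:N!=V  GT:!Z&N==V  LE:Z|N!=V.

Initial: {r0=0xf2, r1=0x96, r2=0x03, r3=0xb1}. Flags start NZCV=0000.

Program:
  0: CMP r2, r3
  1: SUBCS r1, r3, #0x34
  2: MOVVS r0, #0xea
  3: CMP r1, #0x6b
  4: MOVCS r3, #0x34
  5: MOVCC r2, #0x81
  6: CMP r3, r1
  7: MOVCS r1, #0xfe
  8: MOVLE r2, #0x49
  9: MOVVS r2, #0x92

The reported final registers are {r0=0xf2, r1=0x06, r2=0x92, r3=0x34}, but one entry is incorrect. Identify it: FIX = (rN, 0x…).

FIX = (r1, 0x96)

0: ✓ CMP  NZCV=0000
1: · SUBCS
2: · MOVVS
3: ✓ CMP  NZCV=0011
4: ✓ MOVCS  r3←0x34
5: · MOVCC
6: ✓ CMP  NZCV=1001
7: · MOVCS
8: · MOVLE
9: ✓ MOVVS  r2←0x92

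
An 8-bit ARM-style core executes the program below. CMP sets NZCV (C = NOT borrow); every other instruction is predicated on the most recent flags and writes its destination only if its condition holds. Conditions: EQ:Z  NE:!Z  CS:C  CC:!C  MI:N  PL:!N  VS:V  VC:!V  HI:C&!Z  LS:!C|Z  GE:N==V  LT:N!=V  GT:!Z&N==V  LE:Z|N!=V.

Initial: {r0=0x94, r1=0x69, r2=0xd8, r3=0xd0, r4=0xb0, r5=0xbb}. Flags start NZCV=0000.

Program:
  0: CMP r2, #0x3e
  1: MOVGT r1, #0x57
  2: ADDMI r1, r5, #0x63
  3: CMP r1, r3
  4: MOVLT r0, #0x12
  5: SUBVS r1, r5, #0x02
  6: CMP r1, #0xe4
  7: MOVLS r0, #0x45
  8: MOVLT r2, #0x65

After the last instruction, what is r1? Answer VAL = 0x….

VAL = 0x1e

0: ✓ CMP  NZCV=1010
1: · MOVGT
2: ✓ ADDMI  r1←0x1e
3: ✓ CMP  NZCV=0000
4: · MOVLT
5: · SUBVS
6: ✓ CMP  NZCV=0000
7: ✓ MOVLS  r0←0x45
8: · MOVLT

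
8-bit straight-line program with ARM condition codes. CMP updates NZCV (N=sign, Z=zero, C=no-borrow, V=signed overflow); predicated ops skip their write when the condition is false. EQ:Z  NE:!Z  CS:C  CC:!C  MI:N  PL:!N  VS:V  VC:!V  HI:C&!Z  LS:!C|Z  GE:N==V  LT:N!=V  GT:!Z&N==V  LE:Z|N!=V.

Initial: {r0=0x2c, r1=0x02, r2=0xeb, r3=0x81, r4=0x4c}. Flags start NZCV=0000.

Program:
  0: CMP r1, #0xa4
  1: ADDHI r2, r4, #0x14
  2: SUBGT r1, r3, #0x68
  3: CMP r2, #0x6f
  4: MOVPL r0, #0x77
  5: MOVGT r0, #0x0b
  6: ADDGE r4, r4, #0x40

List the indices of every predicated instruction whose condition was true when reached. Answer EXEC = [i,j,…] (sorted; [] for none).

0: ✓ CMP  NZCV=0000
1: · ADDHI
2: ✓ SUBGT  r1←0x19
3: ✓ CMP  NZCV=0011
4: ✓ MOVPL  r0←0x77
5: · MOVGT
6: · ADDGE

EXEC = [2,4]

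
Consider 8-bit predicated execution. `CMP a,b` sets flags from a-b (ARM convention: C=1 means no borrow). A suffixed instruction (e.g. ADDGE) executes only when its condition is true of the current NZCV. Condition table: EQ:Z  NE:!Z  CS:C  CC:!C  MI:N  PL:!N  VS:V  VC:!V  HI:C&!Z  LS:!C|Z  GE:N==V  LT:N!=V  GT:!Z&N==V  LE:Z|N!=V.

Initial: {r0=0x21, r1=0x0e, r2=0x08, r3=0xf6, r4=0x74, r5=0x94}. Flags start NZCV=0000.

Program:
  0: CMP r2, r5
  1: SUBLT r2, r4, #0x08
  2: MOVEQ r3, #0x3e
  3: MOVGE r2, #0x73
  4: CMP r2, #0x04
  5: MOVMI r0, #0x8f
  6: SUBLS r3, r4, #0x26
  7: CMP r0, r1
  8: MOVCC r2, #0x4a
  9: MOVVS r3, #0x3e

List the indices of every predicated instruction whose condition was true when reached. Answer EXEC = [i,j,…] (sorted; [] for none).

0: ✓ CMP  NZCV=0000
1: · SUBLT
2: · MOVEQ
3: ✓ MOVGE  r2←0x73
4: ✓ CMP  NZCV=0010
5: · MOVMI
6: · SUBLS
7: ✓ CMP  NZCV=0010
8: · MOVCC
9: · MOVVS

EXEC = [3]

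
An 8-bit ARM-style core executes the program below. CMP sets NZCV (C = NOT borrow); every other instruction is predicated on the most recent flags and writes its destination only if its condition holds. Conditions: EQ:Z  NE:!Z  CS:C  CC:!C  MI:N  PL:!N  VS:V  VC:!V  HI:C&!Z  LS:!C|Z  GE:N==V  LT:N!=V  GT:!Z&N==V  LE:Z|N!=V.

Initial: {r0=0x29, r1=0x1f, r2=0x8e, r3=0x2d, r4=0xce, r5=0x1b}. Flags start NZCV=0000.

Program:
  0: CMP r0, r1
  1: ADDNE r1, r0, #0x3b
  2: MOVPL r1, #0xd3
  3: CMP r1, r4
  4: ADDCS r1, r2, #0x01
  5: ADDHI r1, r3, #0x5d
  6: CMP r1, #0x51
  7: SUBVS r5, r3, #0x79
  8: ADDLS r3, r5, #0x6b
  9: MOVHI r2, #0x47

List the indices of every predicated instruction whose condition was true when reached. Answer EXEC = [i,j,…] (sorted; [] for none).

[0] flags=0010 → (cmp)
[1] flags=0010 NE?T → r1=0x64
[2] flags=0010 PL?T → r1=0xd3
[3] flags=0010 → (cmp)
[4] flags=0010 CS?T → r1=0x8f
[5] flags=0010 HI?T → r1=0x8a
[6] flags=0011 → (cmp)
[7] flags=0011 VS?T → r5=0xb4
[8] flags=0011 LS?F → skip
[9] flags=0011 HI?T → r2=0x47

EXEC = [1,2,4,5,7,9]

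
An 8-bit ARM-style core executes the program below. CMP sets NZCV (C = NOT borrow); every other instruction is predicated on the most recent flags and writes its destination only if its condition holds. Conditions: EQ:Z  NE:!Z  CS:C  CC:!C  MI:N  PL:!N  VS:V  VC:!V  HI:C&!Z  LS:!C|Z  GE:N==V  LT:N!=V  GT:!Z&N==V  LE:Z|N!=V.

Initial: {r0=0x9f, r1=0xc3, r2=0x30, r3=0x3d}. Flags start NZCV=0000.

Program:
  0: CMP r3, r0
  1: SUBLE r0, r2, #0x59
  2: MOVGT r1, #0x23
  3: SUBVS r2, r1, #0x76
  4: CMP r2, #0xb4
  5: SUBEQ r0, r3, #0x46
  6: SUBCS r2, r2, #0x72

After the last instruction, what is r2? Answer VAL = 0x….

0: ✓ CMP  NZCV=1001
1: · SUBLE
2: ✓ MOVGT  r1←0x23
3: ✓ SUBVS  r2←0xad
4: ✓ CMP  NZCV=1000
5: · SUBEQ
6: · SUBCS

VAL = 0xad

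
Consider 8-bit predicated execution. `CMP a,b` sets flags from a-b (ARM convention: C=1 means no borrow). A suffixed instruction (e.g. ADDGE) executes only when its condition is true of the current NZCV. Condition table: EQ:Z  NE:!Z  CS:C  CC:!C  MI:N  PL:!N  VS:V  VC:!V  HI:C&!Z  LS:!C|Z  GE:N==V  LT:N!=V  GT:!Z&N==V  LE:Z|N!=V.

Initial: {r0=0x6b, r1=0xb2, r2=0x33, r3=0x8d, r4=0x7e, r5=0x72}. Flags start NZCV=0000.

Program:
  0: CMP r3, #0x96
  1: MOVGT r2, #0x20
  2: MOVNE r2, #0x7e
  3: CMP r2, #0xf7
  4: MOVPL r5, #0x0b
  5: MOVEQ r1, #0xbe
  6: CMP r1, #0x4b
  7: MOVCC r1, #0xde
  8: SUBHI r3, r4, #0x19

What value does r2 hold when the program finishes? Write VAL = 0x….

[0] flags=1000 → (cmp)
[1] flags=1000 GT?F → skip
[2] flags=1000 NE?T → r2=0x7e
[3] flags=1001 → (cmp)
[4] flags=1001 PL?F → skip
[5] flags=1001 EQ?F → skip
[6] flags=0011 → (cmp)
[7] flags=0011 CC?F → skip
[8] flags=0011 HI?T → r3=0x65

VAL = 0x7e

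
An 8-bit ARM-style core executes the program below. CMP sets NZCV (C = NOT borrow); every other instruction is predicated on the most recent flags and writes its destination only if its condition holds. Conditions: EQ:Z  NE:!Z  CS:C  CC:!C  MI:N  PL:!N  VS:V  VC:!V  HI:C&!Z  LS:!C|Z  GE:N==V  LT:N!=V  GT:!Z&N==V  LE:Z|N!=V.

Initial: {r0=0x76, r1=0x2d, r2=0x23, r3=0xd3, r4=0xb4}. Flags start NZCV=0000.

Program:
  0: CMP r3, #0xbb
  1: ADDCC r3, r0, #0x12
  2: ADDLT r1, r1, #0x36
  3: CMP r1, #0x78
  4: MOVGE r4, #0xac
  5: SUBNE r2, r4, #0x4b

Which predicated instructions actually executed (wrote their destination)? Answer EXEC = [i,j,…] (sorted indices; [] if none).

0: ✓ CMP  NZCV=0010
1: · ADDCC
2: · ADDLT
3: ✓ CMP  NZCV=1000
4: · MOVGE
5: ✓ SUBNE  r2←0x69

EXEC = [5]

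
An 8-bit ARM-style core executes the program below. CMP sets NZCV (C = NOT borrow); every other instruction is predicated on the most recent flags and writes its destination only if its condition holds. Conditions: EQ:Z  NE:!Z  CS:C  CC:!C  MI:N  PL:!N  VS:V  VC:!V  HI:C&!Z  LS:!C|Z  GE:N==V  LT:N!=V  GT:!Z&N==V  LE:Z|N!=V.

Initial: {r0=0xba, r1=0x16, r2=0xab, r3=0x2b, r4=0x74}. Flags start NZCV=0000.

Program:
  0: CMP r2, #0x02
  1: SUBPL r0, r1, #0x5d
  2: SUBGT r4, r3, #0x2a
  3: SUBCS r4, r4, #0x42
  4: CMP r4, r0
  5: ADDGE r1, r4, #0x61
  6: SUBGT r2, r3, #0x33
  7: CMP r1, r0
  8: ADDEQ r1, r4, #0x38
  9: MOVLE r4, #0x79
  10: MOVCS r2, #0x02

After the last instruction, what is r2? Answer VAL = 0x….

VAL = 0xf8

[0] flags=1010 → (cmp)
[1] flags=1010 PL?F → skip
[2] flags=1010 GT?F → skip
[3] flags=1010 CS?T → r4=0x32
[4] flags=0000 → (cmp)
[5] flags=0000 GE?T → r1=0x93
[6] flags=0000 GT?T → r2=0xf8
[7] flags=1000 → (cmp)
[8] flags=1000 EQ?F → skip
[9] flags=1000 LE?T → r4=0x79
[10] flags=1000 CS?F → skip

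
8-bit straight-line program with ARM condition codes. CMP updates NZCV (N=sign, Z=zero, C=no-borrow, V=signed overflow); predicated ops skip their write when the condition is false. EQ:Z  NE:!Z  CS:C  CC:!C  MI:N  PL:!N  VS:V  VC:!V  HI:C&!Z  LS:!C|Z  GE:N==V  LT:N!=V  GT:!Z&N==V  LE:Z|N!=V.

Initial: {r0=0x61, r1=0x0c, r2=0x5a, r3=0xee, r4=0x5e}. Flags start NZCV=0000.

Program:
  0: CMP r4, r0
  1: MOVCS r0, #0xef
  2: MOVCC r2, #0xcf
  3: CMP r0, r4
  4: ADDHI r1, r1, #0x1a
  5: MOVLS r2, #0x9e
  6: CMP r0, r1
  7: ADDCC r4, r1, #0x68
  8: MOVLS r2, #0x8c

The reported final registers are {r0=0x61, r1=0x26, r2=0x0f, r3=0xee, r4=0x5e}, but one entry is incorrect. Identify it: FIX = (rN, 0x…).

0: ✓ CMP  NZCV=1000
1: · MOVCS
2: ✓ MOVCC  r2←0xcf
3: ✓ CMP  NZCV=0010
4: ✓ ADDHI  r1←0x26
5: · MOVLS
6: ✓ CMP  NZCV=0010
7: · ADDCC
8: · MOVLS

FIX = (r2, 0xcf)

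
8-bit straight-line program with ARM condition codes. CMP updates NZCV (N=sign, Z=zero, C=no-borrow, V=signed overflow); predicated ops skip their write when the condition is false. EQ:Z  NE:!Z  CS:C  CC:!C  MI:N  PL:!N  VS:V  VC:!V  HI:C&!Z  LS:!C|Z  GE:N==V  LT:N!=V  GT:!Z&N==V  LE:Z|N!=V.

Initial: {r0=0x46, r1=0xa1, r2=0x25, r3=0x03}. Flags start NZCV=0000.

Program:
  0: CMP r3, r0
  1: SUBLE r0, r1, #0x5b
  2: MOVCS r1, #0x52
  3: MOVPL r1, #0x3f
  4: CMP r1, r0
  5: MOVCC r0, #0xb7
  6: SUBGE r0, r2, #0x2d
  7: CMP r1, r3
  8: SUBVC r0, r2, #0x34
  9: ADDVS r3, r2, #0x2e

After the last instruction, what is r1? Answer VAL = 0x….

VAL = 0xa1

0: ✓ CMP  NZCV=1000
1: ✓ SUBLE  r0←0x46
2: · MOVCS
3: · MOVPL
4: ✓ CMP  NZCV=0011
5: · MOVCC
6: · SUBGE
7: ✓ CMP  NZCV=1010
8: ✓ SUBVC  r0←0xf1
9: · ADDVS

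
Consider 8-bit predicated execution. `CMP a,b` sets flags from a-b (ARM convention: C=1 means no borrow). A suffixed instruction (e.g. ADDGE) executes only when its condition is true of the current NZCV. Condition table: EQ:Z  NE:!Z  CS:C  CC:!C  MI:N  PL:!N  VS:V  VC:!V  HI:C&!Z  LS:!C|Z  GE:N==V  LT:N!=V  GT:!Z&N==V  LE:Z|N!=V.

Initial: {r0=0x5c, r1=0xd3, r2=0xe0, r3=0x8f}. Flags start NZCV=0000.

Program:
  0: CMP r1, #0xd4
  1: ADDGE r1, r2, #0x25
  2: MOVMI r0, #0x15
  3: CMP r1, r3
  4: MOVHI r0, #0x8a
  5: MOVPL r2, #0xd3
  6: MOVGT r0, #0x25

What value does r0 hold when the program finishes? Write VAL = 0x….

[0] flags=1000 → (cmp)
[1] flags=1000 GE?F → skip
[2] flags=1000 MI?T → r0=0x15
[3] flags=0010 → (cmp)
[4] flags=0010 HI?T → r0=0x8a
[5] flags=0010 PL?T → r2=0xd3
[6] flags=0010 GT?T → r0=0x25

VAL = 0x25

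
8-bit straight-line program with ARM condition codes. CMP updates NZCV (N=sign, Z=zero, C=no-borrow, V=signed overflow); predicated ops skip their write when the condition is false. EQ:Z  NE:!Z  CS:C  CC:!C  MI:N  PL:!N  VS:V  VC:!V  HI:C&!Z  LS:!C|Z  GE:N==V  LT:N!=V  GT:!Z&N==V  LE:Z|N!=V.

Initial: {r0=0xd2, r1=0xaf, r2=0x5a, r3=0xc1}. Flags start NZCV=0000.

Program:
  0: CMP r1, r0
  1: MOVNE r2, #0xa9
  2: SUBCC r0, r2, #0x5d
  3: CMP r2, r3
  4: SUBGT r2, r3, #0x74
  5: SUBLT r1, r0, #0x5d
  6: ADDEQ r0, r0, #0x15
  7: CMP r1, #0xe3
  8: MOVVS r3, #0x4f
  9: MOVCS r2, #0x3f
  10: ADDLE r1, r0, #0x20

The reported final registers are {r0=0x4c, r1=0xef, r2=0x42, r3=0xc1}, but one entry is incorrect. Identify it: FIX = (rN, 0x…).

0: ✓ CMP  NZCV=1000
1: ✓ MOVNE  r2←0xa9
2: ✓ SUBCC  r0←0x4c
3: ✓ CMP  NZCV=1000
4: · SUBGT
5: ✓ SUBLT  r1←0xef
6: · ADDEQ
7: ✓ CMP  NZCV=0010
8: · MOVVS
9: ✓ MOVCS  r2←0x3f
10: · ADDLE

FIX = (r2, 0x3f)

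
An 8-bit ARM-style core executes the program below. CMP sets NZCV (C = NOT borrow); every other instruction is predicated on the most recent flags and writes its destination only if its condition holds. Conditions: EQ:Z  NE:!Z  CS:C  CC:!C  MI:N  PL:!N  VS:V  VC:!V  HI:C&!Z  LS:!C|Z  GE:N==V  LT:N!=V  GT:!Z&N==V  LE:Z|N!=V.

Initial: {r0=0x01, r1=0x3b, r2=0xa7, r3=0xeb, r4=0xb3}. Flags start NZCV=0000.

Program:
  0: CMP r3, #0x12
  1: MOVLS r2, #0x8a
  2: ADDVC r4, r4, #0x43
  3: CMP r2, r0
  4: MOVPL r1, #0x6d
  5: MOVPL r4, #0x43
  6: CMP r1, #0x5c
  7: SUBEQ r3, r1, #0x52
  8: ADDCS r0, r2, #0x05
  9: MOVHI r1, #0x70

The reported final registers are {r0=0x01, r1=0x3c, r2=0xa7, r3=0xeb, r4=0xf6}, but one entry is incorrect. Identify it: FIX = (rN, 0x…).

0: ✓ CMP  NZCV=1010
1: · MOVLS
2: ✓ ADDVC  r4←0xf6
3: ✓ CMP  NZCV=1010
4: · MOVPL
5: · MOVPL
6: ✓ CMP  NZCV=1000
7: · SUBEQ
8: · ADDCS
9: · MOVHI

FIX = (r1, 0x3b)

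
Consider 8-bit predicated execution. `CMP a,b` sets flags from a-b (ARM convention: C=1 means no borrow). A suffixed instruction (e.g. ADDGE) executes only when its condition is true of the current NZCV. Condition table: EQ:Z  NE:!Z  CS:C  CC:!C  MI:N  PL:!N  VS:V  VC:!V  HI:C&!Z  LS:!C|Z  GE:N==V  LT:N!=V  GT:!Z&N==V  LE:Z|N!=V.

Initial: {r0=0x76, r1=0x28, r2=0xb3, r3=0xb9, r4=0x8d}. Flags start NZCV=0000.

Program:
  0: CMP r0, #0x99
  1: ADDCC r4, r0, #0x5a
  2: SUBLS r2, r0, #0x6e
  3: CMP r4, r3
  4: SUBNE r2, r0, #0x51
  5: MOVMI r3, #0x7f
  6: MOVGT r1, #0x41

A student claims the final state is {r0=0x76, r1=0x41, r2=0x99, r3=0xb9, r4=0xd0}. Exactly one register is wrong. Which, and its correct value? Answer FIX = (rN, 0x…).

FIX = (r2, 0x25)

0: ✓ CMP  NZCV=1001
1: ✓ ADDCC  r4←0xd0
2: ✓ SUBLS  r2←0x08
3: ✓ CMP  NZCV=0010
4: ✓ SUBNE  r2←0x25
5: · MOVMI
6: ✓ MOVGT  r1←0x41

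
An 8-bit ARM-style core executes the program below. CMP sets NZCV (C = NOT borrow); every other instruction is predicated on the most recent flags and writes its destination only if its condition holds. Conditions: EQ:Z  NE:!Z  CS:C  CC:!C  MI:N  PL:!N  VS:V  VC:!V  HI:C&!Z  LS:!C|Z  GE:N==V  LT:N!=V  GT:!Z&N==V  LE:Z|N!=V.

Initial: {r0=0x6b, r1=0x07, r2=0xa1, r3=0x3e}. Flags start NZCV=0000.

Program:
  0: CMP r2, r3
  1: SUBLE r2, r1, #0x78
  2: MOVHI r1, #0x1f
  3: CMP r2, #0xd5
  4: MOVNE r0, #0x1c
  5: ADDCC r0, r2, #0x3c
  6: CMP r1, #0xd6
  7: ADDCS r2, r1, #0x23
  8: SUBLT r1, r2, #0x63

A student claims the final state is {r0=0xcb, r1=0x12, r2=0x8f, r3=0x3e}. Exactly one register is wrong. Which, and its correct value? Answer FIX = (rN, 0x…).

FIX = (r1, 0x1f)

0: ✓ CMP  NZCV=0011
1: ✓ SUBLE  r2←0x8f
2: ✓ MOVHI  r1←0x1f
3: ✓ CMP  NZCV=1000
4: ✓ MOVNE  r0←0x1c
5: ✓ ADDCC  r0←0xcb
6: ✓ CMP  NZCV=0000
7: · ADDCS
8: · SUBLT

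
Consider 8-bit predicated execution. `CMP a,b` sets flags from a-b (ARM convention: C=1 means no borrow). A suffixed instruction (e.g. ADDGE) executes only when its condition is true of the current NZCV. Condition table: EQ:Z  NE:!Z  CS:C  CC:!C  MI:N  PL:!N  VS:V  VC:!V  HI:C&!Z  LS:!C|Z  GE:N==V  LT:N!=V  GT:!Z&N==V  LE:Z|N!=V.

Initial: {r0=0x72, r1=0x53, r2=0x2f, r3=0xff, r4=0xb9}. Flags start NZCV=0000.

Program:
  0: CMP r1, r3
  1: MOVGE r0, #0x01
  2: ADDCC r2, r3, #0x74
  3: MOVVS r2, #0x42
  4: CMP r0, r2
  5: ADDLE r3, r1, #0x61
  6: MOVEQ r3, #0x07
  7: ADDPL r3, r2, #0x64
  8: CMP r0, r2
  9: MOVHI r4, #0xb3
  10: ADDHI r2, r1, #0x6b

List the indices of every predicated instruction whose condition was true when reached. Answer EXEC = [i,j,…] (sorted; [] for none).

[0] flags=0000 → (cmp)
[1] flags=0000 GE?T → r0=0x01
[2] flags=0000 CC?T → r2=0x73
[3] flags=0000 VS?F → skip
[4] flags=1000 → (cmp)
[5] flags=1000 LE?T → r3=0xb4
[6] flags=1000 EQ?F → skip
[7] flags=1000 PL?F → skip
[8] flags=1000 → (cmp)
[9] flags=1000 HI?F → skip
[10] flags=1000 HI?F → skip

EXEC = [1,2,5]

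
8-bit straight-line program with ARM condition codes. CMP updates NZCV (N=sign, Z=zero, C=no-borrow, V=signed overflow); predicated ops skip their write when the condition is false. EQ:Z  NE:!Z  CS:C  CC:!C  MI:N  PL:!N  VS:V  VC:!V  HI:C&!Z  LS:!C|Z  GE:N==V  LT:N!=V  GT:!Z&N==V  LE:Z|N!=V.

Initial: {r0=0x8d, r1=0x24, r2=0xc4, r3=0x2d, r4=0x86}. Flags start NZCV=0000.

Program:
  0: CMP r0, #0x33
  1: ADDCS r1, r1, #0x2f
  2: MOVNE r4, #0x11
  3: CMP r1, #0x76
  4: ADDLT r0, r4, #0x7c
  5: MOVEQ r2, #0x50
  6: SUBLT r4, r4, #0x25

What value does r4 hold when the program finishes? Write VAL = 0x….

[0] flags=0011 → (cmp)
[1] flags=0011 CS?T → r1=0x53
[2] flags=0011 NE?T → r4=0x11
[3] flags=1000 → (cmp)
[4] flags=1000 LT?T → r0=0x8d
[5] flags=1000 EQ?F → skip
[6] flags=1000 LT?T → r4=0xec

VAL = 0xec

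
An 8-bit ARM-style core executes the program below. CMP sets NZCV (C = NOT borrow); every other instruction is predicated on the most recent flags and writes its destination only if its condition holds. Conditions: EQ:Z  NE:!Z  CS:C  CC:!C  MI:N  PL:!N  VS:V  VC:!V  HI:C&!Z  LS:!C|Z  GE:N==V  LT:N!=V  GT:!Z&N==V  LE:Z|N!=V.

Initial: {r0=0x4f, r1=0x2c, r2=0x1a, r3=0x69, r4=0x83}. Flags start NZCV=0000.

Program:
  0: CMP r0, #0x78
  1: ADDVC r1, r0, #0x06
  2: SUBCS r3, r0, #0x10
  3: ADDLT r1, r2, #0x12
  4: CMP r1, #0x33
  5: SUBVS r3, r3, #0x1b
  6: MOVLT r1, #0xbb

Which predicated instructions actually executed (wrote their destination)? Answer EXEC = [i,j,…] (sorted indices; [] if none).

EXEC = [1,3,6]

0: ✓ CMP  NZCV=1000
1: ✓ ADDVC  r1←0x55
2: · SUBCS
3: ✓ ADDLT  r1←0x2c
4: ✓ CMP  NZCV=1000
5: · SUBVS
6: ✓ MOVLT  r1←0xbb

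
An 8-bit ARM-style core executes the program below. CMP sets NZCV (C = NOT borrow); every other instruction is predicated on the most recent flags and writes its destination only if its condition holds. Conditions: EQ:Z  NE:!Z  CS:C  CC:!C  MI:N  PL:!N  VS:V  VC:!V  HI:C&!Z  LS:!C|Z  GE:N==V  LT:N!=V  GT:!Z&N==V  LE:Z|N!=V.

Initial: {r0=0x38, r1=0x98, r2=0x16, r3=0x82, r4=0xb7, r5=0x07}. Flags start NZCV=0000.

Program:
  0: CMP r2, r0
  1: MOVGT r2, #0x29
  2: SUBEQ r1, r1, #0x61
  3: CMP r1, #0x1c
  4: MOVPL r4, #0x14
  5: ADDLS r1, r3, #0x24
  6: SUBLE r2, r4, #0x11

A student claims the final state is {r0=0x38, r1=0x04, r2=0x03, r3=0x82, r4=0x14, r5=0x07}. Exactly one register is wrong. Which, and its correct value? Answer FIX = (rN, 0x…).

0: ✓ CMP  NZCV=1000
1: · MOVGT
2: · SUBEQ
3: ✓ CMP  NZCV=0011
4: ✓ MOVPL  r4←0x14
5: · ADDLS
6: ✓ SUBLE  r2←0x03

FIX = (r1, 0x98)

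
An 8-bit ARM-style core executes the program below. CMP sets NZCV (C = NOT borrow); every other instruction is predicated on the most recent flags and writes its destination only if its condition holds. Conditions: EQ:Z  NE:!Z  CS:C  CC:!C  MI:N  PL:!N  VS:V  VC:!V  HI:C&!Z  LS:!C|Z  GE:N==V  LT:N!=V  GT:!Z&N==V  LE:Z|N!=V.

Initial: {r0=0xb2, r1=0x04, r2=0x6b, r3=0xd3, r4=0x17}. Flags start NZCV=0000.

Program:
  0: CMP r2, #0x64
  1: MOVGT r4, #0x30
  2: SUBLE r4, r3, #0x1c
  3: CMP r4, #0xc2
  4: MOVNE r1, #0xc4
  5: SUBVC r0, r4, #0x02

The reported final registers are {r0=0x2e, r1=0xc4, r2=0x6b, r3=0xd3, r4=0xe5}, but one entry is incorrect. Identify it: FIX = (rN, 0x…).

FIX = (r4, 0x30)

0: ✓ CMP  NZCV=0010
1: ✓ MOVGT  r4←0x30
2: · SUBLE
3: ✓ CMP  NZCV=0000
4: ✓ MOVNE  r1←0xc4
5: ✓ SUBVC  r0←0x2e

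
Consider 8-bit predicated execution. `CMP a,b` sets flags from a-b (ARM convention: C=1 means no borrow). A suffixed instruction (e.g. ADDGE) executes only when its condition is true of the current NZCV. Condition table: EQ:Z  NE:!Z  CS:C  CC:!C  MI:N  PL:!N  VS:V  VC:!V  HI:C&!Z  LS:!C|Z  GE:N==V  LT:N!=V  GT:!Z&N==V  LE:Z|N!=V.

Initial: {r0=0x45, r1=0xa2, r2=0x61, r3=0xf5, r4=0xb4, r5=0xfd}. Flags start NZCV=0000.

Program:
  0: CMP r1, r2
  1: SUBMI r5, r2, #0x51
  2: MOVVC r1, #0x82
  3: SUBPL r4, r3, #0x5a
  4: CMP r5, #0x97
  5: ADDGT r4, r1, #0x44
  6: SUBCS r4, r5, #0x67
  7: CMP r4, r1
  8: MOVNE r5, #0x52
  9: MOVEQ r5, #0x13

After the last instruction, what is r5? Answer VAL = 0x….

[0] flags=0011 → (cmp)
[1] flags=0011 MI?F → skip
[2] flags=0011 VC?F → skip
[3] flags=0011 PL?T → r4=0x9b
[4] flags=0010 → (cmp)
[5] flags=0010 GT?T → r4=0xe6
[6] flags=0010 CS?T → r4=0x96
[7] flags=1000 → (cmp)
[8] flags=1000 NE?T → r5=0x52
[9] flags=1000 EQ?F → skip

VAL = 0x52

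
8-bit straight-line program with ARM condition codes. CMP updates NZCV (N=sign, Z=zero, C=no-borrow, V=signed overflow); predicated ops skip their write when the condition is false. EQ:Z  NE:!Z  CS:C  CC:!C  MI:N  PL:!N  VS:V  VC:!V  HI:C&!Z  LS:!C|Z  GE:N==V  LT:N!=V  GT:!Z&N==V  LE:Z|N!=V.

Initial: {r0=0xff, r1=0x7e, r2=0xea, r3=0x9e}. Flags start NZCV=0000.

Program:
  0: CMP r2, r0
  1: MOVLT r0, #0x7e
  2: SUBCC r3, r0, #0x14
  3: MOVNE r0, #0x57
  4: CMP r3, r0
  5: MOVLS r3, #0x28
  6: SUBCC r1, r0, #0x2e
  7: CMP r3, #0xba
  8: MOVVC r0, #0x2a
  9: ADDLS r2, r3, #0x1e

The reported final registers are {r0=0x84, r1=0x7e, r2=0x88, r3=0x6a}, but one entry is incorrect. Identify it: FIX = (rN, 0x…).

[0] flags=1000 → (cmp)
[1] flags=1000 LT?T → r0=0x7e
[2] flags=1000 CC?T → r3=0x6a
[3] flags=1000 NE?T → r0=0x57
[4] flags=0010 → (cmp)
[5] flags=0010 LS?F → skip
[6] flags=0010 CC?F → skip
[7] flags=1001 → (cmp)
[8] flags=1001 VC?F → skip
[9] flags=1001 LS?T → r2=0x88

FIX = (r0, 0x57)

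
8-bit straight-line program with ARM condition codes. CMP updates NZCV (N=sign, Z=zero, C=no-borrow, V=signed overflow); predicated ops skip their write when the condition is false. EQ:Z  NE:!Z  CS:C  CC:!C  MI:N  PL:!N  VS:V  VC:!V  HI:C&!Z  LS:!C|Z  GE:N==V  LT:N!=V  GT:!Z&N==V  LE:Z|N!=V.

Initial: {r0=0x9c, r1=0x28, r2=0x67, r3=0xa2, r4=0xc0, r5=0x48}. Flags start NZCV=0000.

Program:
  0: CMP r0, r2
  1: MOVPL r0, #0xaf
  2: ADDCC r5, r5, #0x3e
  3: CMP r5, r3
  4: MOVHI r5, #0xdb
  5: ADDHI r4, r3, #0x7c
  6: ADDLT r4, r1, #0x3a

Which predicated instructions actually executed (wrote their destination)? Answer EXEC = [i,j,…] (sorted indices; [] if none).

EXEC = [1]

[0] flags=0011 → (cmp)
[1] flags=0011 PL?T → r0=0xaf
[2] flags=0011 CC?F → skip
[3] flags=1001 → (cmp)
[4] flags=1001 HI?F → skip
[5] flags=1001 HI?F → skip
[6] flags=1001 LT?F → skip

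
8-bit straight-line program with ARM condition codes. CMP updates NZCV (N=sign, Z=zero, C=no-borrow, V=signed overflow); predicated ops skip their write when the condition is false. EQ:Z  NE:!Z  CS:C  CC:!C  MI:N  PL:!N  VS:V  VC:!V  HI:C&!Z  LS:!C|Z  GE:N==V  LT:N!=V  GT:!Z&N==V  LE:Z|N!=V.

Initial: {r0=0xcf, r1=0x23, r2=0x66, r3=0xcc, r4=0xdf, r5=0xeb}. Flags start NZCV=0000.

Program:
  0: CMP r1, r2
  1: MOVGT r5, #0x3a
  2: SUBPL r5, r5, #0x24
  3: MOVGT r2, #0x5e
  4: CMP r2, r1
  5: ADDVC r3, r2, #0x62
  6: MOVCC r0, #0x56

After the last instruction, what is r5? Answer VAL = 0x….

[0] flags=1000 → (cmp)
[1] flags=1000 GT?F → skip
[2] flags=1000 PL?F → skip
[3] flags=1000 GT?F → skip
[4] flags=0010 → (cmp)
[5] flags=0010 VC?T → r3=0xc8
[6] flags=0010 CC?F → skip

VAL = 0xeb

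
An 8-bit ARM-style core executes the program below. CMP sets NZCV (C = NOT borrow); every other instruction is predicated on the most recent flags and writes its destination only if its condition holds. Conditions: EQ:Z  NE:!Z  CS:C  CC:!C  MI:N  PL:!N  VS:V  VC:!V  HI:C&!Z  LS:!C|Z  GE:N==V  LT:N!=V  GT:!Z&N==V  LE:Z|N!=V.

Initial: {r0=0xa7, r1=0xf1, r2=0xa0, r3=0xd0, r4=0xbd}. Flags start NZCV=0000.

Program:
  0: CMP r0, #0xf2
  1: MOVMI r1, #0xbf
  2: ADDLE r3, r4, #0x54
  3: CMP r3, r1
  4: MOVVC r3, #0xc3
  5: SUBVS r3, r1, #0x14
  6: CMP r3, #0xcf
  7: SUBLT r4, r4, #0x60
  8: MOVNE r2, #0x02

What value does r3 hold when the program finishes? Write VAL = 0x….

[0] flags=1000 → (cmp)
[1] flags=1000 MI?T → r1=0xbf
[2] flags=1000 LE?T → r3=0x11
[3] flags=0000 → (cmp)
[4] flags=0000 VC?T → r3=0xc3
[5] flags=0000 VS?F → skip
[6] flags=1000 → (cmp)
[7] flags=1000 LT?T → r4=0x5d
[8] flags=1000 NE?T → r2=0x02

VAL = 0xc3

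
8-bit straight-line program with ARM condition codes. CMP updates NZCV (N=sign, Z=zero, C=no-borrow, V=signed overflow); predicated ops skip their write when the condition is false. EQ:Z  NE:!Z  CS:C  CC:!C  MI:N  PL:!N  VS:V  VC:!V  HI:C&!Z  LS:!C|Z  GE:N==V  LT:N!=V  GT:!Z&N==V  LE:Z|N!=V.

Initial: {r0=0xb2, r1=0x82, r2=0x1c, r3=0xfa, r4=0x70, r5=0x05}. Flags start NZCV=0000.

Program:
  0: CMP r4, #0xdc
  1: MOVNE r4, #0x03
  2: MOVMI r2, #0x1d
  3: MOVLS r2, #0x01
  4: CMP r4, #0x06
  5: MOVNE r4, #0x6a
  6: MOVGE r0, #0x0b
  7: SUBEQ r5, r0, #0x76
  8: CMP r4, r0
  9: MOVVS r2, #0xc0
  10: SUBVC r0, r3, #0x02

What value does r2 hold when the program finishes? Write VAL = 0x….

[0] flags=1001 → (cmp)
[1] flags=1001 NE?T → r4=0x03
[2] flags=1001 MI?T → r2=0x1d
[3] flags=1001 LS?T → r2=0x01
[4] flags=1000 → (cmp)
[5] flags=1000 NE?T → r4=0x6a
[6] flags=1000 GE?F → skip
[7] flags=1000 EQ?F → skip
[8] flags=1001 → (cmp)
[9] flags=1001 VS?T → r2=0xc0
[10] flags=1001 VC?F → skip

VAL = 0xc0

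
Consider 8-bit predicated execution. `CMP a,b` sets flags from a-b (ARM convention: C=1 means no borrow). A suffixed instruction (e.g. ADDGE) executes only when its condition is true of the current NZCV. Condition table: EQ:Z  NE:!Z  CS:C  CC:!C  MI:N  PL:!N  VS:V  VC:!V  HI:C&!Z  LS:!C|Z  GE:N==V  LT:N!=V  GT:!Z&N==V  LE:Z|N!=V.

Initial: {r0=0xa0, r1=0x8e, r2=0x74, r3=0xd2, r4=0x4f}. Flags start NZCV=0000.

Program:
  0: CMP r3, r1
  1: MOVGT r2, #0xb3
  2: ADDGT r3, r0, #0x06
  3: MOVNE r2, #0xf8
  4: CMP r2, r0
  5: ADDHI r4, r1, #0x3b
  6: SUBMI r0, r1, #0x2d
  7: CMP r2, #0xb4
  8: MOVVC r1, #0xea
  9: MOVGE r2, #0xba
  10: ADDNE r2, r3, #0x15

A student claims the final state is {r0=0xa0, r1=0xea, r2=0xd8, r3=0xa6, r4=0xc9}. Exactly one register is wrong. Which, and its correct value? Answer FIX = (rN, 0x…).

[0] flags=0010 → (cmp)
[1] flags=0010 GT?T → r2=0xb3
[2] flags=0010 GT?T → r3=0xa6
[3] flags=0010 NE?T → r2=0xf8
[4] flags=0010 → (cmp)
[5] flags=0010 HI?T → r4=0xc9
[6] flags=0010 MI?F → skip
[7] flags=0010 → (cmp)
[8] flags=0010 VC?T → r1=0xea
[9] flags=0010 GE?T → r2=0xba
[10] flags=0010 NE?T → r2=0xbb

FIX = (r2, 0xbb)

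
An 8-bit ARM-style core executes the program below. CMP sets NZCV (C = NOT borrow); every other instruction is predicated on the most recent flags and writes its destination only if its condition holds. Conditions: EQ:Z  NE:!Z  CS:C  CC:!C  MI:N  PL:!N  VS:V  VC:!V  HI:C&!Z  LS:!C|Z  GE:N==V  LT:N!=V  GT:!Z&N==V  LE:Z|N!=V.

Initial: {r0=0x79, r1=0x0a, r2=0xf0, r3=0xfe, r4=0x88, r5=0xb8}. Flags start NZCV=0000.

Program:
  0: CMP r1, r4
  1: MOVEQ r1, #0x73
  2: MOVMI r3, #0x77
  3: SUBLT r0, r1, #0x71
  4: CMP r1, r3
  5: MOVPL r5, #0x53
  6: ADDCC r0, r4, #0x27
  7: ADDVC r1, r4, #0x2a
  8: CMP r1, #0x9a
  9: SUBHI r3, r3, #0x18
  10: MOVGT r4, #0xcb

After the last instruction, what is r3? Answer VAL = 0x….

VAL = 0x5f

0: ✓ CMP  NZCV=1001
1: · MOVEQ
2: ✓ MOVMI  r3←0x77
3: · SUBLT
4: ✓ CMP  NZCV=1000
5: · MOVPL
6: ✓ ADDCC  r0←0xaf
7: ✓ ADDVC  r1←0xb2
8: ✓ CMP  NZCV=0010
9: ✓ SUBHI  r3←0x5f
10: ✓ MOVGT  r4←0xcb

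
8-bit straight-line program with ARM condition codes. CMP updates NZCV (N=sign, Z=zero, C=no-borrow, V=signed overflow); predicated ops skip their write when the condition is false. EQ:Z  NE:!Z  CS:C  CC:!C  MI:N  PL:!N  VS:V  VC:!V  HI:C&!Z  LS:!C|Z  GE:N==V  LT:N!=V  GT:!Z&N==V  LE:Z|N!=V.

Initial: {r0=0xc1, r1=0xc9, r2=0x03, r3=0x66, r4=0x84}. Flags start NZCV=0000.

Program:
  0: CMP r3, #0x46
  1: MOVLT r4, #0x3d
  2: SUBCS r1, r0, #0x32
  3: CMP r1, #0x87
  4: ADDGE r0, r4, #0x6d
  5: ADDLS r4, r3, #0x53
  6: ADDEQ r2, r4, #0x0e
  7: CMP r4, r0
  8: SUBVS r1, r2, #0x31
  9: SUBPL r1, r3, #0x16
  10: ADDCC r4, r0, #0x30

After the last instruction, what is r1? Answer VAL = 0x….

VAL = 0x8f

0: ✓ CMP  NZCV=0010
1: · MOVLT
2: ✓ SUBCS  r1←0x8f
3: ✓ CMP  NZCV=0010
4: ✓ ADDGE  r0←0xf1
5: · ADDLS
6: · ADDEQ
7: ✓ CMP  NZCV=1000
8: · SUBVS
9: · SUBPL
10: ✓ ADDCC  r4←0x21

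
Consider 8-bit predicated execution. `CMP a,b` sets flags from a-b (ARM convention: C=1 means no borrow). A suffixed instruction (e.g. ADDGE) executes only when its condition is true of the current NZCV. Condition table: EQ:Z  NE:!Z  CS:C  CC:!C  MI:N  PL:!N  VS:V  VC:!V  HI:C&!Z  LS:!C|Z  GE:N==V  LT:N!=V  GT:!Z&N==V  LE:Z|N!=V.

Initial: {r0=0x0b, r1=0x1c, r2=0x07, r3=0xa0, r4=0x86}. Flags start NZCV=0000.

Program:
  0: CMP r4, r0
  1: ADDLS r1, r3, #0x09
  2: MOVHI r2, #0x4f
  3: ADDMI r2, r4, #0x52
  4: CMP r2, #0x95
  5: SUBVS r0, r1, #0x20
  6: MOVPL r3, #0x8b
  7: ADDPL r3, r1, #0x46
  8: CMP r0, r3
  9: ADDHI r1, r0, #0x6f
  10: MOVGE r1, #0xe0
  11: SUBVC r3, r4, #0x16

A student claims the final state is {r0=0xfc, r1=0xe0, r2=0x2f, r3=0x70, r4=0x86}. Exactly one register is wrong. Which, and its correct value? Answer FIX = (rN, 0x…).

FIX = (r2, 0x4f)

0: ✓ CMP  NZCV=0011
1: · ADDLS
2: ✓ MOVHI  r2←0x4f
3: · ADDMI
4: ✓ CMP  NZCV=1001
5: ✓ SUBVS  r0←0xfc
6: · MOVPL
7: · ADDPL
8: ✓ CMP  NZCV=0010
9: ✓ ADDHI  r1←0x6b
10: ✓ MOVGE  r1←0xe0
11: ✓ SUBVC  r3←0x70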